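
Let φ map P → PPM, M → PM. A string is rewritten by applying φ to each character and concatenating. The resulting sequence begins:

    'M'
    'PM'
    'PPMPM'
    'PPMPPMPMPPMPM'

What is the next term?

Rewriting the 13 symbols of PPMPPMPMPPMPM one by one yields PPM PPM PM PPM PPM PM PPM PM PPM PPM PM PPM PM; concatenated:

PPMPPMPMPPMPPMPMPPMPMPPMPPMPMPPMPM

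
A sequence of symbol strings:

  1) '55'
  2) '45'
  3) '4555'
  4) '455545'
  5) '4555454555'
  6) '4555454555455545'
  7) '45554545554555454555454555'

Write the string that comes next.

This is a Fibonacci-style word recurrence s(k) = s(k−1)·s(k−2): e.g. 45·55 = 4555.
So term 8 is 45554545554555454555454555·4555454555455545.

455545455545554545554545554555454555455545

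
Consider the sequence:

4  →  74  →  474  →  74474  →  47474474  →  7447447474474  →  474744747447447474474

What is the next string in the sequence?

Each term (from the third on) is the two preceding terms concatenated in order: term 3 = 4·74 = 474.
Continuing: 7447447474474 · 474744747447447474474 gives term 8.

7447447474474474744747447447474474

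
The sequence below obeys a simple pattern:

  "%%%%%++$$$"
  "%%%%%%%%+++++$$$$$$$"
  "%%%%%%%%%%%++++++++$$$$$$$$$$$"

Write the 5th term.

%%%%%%%%%%%%%%%%%++++++++++++++$$$$$$$$$$$$$$$$$$$

The n-th term is 3n+2 %'s then 3n-1 +'s then 4n-1 $'s (n = 1, 2, …).
Setting n = 5 gives 17, 14, 19 characters in each block.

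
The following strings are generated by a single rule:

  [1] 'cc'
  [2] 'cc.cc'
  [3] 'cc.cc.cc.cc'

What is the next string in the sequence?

cc.cc.cc.cc.cc.cc.cc.cc

Each string is two copies of the previous one joined by '.'.
One more doubling of cc.cc.cc.cc gives the answer.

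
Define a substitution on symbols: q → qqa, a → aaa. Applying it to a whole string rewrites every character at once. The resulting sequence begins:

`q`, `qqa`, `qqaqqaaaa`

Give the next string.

qqaqqaaaaqqaqqaaaaaaaaaaaaa

Expanding qqaqqaaaa: q→qqa, q→qqa, a→aaa, q→qqa, q→qqa, a→aaa, a→aaa, a→aaa, a→aaa. Concatenated: qqa qqa aaa qqa qqa aaa aaa aaa aaa.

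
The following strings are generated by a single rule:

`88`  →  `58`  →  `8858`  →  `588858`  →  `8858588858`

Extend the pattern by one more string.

This is a Fibonacci-style word recurrence s(k) = s(k−2)·s(k−1): e.g. 88·58 = 8858.
The next term joins 588858 and 8858588858.

5888588858588858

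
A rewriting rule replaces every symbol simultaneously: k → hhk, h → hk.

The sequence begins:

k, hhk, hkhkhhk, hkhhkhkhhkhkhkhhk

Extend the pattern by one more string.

hkhhkhkhkhhkhkhhkhkhkhhkhkhhkhkhhkhkhkhhk

φ(hkhhkhkhhkhkhkhhk) expands symbol-by-symbol to hk hhk hk hk hhk hk hhk hk hk hhk hk hhk hk hhk hk hk hhk; joining the 17 pieces gives the next term.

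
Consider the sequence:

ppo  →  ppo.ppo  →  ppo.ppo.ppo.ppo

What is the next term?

ppo.ppo.ppo.ppo.ppo.ppo.ppo.ppo

Every step duplicates the string with '.' between the halves.
One more doubling of ppo.ppo.ppo.ppo gives the answer.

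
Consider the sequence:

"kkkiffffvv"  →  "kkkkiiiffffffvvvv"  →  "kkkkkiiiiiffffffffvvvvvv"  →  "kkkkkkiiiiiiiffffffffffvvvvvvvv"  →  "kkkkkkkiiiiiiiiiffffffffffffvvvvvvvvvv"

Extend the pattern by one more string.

Reading off run lengths: k runs 3, 4, 5, 6, 7; i runs 1, 3, 5, 7, 9; f runs 4, 6, 8, 10, 12; v runs 2, 4, 6, 8, 10 — each is linear in n (n = 1, 2, …).
Setting n = 6 gives 8, 11, 14, 12 characters in each block.

kkkkkkkkiiiiiiiiiiiffffffffffffffvvvvvvvvvvvv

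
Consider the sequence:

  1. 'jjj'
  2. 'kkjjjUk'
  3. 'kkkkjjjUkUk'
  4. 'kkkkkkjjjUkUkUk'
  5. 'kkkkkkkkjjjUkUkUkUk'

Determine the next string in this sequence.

Each term wraps the previous one in kk on the left and Uk on the right.
One more step from kkkkkkkkjjjUkUkUkUk gives the answer.

kkkkkkkkkkjjjUkUkUkUkUk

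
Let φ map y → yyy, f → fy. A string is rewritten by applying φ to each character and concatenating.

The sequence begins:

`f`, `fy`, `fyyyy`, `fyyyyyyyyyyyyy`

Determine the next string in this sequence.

Replace each of the 14 characters of fyyyyyyyyyyyyy in place — fy yyy yyy yyy yyy yyy yyy yyy yyy yyy yyy yyy yyy yyy — and concatenate.

fyyyyyyyyyyyyyyyyyyyyyyyyyyyyyyyyyyyyyyyy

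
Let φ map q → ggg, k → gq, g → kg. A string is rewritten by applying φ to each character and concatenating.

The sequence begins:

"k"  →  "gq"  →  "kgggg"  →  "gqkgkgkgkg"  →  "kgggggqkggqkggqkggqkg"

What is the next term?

gqkgkgkgkgkgggggqkgkgggggqkgkgggggqkgkgggggqkg

φ(kgggggqkggqkggqkggqkg) expands symbol-by-symbol to gq kg kg kg kg kg ggg gq kg kg ggg gq kg kg ggg gq kg kg ggg gq kg; joining the 21 pieces gives the next term.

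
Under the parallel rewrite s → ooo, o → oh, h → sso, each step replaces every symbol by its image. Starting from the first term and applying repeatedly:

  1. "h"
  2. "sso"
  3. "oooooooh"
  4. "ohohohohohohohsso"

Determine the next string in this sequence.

Rewriting the 17 symbols of ohohohohohohohsso one by one yields oh sso oh sso oh sso oh sso oh sso oh sso oh sso ooo ooo oh; concatenated:

ohssoohssoohssoohssoohssoohssoohssooooooooh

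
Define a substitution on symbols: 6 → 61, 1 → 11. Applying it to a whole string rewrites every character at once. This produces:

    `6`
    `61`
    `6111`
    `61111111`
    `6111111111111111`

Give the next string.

Applying the rule to each of the 16 symbols of 6111111111111111 gives the pieces 61 11 11 11 11 11 11 11 11 11 11 11 11 11 11 11, which concatenate to the answer.

61111111111111111111111111111111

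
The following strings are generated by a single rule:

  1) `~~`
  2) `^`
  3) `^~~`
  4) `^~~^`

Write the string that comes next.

^~~^^~~

This is a Fibonacci-style word recurrence s(k) = s(k−1)·s(k−2): e.g. ^·~~ = ^~~.
Continuing: ^~~^ · ^~~ gives term 5.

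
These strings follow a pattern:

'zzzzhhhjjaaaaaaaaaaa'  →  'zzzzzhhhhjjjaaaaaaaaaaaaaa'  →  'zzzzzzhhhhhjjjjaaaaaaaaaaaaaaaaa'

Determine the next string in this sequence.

Reading off run lengths: z runs 4, 5, 6; h runs 3, 4, 5; j runs 2, 3, 4; a runs 11, 14, 17 — each is linear in n, where the shown terms are n = 3, 4, 5.
Setting n = 6 gives 7, 6, 5, 20 characters in each block.

zzzzzzzhhhhhhjjjjjaaaaaaaaaaaaaaaaaaaa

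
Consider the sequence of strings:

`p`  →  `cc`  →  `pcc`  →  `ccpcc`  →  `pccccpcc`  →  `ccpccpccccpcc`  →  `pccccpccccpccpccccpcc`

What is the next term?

From term 3 onward, concatenate the second-to-last term with the last: p·cc = pcc, cc·pcc = ccpcc, …
So term 8 is ccpccpccccpcc·pccccpccccpccpccccpcc.

ccpccpccccpccpccccpccccpccpccccpcc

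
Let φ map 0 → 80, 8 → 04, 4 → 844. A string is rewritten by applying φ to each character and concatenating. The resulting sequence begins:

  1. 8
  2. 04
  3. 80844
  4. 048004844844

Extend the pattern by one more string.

808440480808440484484404844844

Apply φ to 048004844844 symbol by symbol: 0→80, 4→844, 8→04, 0→80, 0→80, 4→844, 8→04, 4→844, 4→844, 8→04, 4→844, 4→844; joined: 80 844 04 80 80 844 04 844 844 04 844 844.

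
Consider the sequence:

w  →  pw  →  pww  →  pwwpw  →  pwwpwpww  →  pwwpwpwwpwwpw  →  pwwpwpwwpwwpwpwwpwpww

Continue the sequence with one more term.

pwwpwpwwpwwpwpwwpwpwwpwwpwpwwpwwpw

This is a Fibonacci-style word recurrence s(k) = s(k−1)·s(k−2): e.g. pw·w = pww.
Continuing: pwwpwpwwpwwpwpwwpwpww · pwwpwpwwpwwpw gives term 8.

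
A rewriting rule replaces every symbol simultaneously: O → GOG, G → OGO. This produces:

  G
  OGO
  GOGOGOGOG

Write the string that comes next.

OGOGOGOGOGOGOGOGOGOGOGOGOGO

Rewriting each symbol of GOGOGOGOG: G→OGO, O→GOG, G→OGO, O→GOG, G→OGO, O→GOG, G→OGO, O→GOG, G→OGO, which concatenates to OGO GOG OGO GOG OGO GOG OGO GOG OGO.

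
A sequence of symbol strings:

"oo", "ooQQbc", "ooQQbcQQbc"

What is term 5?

ooQQbcQQbcQQbcQQbc

Every step adds QQbc to the end: s(k+1) = s(k)·QQbc.
From ooQQbcQQbc, 2 further steps: ooQQbcQQbc → ooQQbcQQbcQQbc → (answer).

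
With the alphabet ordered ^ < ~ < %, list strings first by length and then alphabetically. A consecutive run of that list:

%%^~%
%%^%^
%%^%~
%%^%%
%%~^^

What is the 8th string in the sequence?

Stepping forward 3 times from %%~^^: %%~^^ → %%~^~ → %%~^%, then the target.

%%~~^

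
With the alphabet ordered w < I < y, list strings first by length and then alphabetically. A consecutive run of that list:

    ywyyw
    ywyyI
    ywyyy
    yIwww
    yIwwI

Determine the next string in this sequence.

yIwwy

Treat yIwwI as a base-3 numeral over the given alphabet and add one, carrying through any trailing y's.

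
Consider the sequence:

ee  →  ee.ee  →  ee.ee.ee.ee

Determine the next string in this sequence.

Every step duplicates the string with '.' between the halves.
Doubling ee.ee.ee.ee with '.' between the halves:

ee.ee.ee.ee.ee.ee.ee.ee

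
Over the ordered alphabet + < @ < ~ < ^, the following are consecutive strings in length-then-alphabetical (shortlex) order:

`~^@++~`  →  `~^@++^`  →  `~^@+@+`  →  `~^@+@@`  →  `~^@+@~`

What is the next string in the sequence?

Find the rightmost character of ~^@+@~ below ^, bump it to the next letter, and reset everything to its right to +.

~^@+@^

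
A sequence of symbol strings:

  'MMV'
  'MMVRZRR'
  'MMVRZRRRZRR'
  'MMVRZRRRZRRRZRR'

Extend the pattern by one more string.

Every step adds RZRR to the end: s(k+1) = s(k)·RZRR.
Applying this once more to MMVRZRRRZRRRZRR:

MMVRZRRRZRRRZRRRZRR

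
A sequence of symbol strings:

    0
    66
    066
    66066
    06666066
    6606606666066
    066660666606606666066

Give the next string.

6606606666066066660666606606666066

This is a Fibonacci-style word recurrence s(k) = s(k−2)·s(k−1): e.g. 0·66 = 066.
The next term joins 6606606666066 and 066660666606606666066.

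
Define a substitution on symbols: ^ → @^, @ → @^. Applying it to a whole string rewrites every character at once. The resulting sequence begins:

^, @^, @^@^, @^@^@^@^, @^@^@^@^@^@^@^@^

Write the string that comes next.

Applying the rule to each of the 16 symbols of @^@^@^@^@^@^@^@^ gives the pieces @^ @^ @^ @^ @^ @^ @^ @^ @^ @^ @^ @^ @^ @^ @^ @^, which concatenate to the answer.

@^@^@^@^@^@^@^@^@^@^@^@^@^@^@^@^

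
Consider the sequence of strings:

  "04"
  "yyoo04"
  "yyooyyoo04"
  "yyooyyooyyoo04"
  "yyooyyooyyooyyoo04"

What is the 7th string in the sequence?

The strings grow by a fixed prefix yyoo each time.
From yyooyyooyyooyyoo04, 2 further steps: yyooyyooyyooyyoo04 → yyooyyooyyooyyooyyoo04 → (answer).

yyooyyooyyooyyooyyooyyoo04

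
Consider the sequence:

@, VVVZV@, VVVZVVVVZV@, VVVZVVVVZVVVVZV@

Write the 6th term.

VVVZVVVVZVVVVZVVVVZVVVVZV@

The strings grow by a fixed prefix VVVZV each time.
From VVVZVVVVZVVVVZV@, 2 further steps: VVVZVVVVZVVVVZV@ → VVVZVVVVZVVVVZVVVVZV@ → (answer).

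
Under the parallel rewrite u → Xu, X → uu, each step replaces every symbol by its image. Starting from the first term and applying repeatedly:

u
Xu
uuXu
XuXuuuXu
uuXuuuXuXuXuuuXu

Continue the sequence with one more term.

XuXuuuXuXuXuuuXuuuXuuuXuXuXuuuXu

φ(uuXuuuXuXuXuuuXu) expands symbol-by-symbol to Xu Xu uu Xu Xu Xu uu Xu uu Xu uu Xu Xu Xu uu Xu; joining the 16 pieces gives the next term.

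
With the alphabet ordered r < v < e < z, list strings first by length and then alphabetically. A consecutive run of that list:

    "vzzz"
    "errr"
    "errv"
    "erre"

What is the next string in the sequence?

errz

Treat erre as a base-4 numeral over the given alphabet and add one, carrying through any trailing z's.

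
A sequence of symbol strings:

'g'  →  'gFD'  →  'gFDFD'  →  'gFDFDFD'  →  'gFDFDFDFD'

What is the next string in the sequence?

gFDFDFDFDFD

Each term is the previous one with FD appended.
One more step from gFDFDFDFD gives the answer.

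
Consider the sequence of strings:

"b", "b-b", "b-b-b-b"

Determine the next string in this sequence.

Every step duplicates the string with '-' between the halves.
Doubling b-b-b-b with '-' between the halves:

b-b-b-b-b-b-b-b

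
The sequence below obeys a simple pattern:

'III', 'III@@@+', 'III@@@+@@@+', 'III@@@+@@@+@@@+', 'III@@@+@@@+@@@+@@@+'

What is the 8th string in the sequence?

III@@@+@@@+@@@+@@@+@@@+@@@+@@@+

The strings grow by a fixed suffix @@@+ each time.
From III@@@+@@@+@@@+@@@+, 3 further steps: III@@@+@@@+@@@+@@@+ → III@@@+@@@+@@@+@@@+@@@+ → III@@@+@@@+@@@+@@@+@@@+@@@+ → (answer).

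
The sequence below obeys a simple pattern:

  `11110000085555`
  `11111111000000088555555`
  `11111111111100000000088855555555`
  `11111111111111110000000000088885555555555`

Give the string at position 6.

Each string has the form 1^{4n} 0^{2n+3} 8^{n} 5^{2n+2} (n = 1, 2, …).
For term 6, n = 6, so the run lengths are 24, 15, 6, 14.

11111111111111111111111100000000000000088888855555555555555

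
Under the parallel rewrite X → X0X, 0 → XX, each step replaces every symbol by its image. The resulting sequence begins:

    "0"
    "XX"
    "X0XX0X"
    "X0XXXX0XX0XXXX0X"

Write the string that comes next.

X0XXXX0XX0XX0XX0XXXX0XX0XXXX0XX0XX0XX0XXXX0X

Replace each of the 16 characters of X0XXXX0XX0XXXX0X in place — X0X XX X0X X0X X0X X0X XX X0X X0X XX X0X X0X X0X X0X XX X0X — and concatenate.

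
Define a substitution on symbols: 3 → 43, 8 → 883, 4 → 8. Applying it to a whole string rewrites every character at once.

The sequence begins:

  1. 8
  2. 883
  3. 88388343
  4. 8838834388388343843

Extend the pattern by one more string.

Applying the rule to each of the 19 symbols of 8838834388388343843 gives the pieces 883 883 43 883 883 43 8 43 883 883 43 883 883 43 8 43 883 8 43, which concatenate to the answer.

88388343883883438438838834388388343843883843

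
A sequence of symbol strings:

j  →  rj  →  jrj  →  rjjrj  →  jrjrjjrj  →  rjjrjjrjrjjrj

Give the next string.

jrjrjjrjrjjrjjrjrjjrj

Each term (from the third on) is the two preceding terms concatenated in order: term 3 = j·rj = jrj.
The next term joins jrjrjjrj and rjjrjjrjrjjrj.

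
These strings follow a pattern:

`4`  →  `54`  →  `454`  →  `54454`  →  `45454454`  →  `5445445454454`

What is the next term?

Each term (from the third on) is the two preceding terms concatenated in order: term 3 = 4·54 = 454.
So term 7 is 45454454·5445445454454.

454544545445445454454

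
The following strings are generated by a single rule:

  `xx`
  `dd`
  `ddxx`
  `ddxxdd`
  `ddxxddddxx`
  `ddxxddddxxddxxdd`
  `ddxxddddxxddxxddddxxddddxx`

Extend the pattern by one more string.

This is a Fibonacci-style word recurrence s(k) = s(k−1)·s(k−2): e.g. dd·xx = ddxx.
So term 8 is ddxxddddxxddxxddddxxddddxx·ddxxddddxxddxxdd.

ddxxddddxxddxxddddxxddddxxddxxddddxxddxxdd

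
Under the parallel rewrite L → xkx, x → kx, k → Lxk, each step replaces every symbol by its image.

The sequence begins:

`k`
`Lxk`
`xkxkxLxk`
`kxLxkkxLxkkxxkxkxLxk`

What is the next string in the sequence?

Applying the rule to each of the 20 symbols of kxLxkkxLxkkxxkxkxLxk gives the pieces Lxk kx xkx kx Lxk Lxk kx xkx kx Lxk Lxk kx kx Lxk kx Lxk kx xkx kx Lxk, which concatenate to the answer.

LxkkxxkxkxLxkLxkkxxkxkxLxkLxkkxkxLxkkxLxkkxxkxkxLxk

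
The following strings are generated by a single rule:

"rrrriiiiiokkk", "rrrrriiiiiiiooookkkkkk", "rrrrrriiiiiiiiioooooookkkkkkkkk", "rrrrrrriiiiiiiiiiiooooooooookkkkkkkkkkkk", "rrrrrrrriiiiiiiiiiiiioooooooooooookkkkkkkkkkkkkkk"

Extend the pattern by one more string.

rrrrrrrrriiiiiiiiiiiiiiiooooooooooooooookkkkkkkkkkkkkkkkkk

Reading off run lengths: r runs 4, 5, 6, 7, 8; i runs 5, 7, 9, 11, 13; o runs 1, 4, 7, 10, 13; k runs 3, 6, 9, 12, 15 — each is linear in n (n = 1, 2, …).
At n = 6 the blocks have lengths 9, 15, 16, 18.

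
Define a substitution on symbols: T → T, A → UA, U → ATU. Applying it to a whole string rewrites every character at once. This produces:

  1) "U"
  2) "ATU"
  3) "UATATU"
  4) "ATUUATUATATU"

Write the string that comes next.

Expanding ATUUATUATATU: A→UA, T→T, U→ATU, U→ATU, A→UA, T→T, U→ATU, A→UA, T→T, A→UA, T→T, U→ATU. Concatenated: UA T ATU ATU UA T ATU UA T UA T ATU.

UATATUATUUATATUUATUATATU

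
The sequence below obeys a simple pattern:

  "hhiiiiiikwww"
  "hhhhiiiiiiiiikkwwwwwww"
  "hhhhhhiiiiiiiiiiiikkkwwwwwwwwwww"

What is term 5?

hhhhhhhhhhiiiiiiiiiiiiiiiiiikkkkkwwwwwwwwwwwwwwwwwww

Reading off run lengths: h runs 2, 4, 6; i runs 6, 9, 12; k runs 1, 2, 3; w runs 3, 7, 11 — each is linear in n (n = 1, 2, …).
Setting n = 5 gives 10, 18, 5, 19 characters in each block.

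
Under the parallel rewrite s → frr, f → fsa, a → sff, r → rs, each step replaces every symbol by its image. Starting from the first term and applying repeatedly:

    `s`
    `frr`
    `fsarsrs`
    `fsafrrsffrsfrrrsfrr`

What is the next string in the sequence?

fsafrrsfffsarsrsfrrfsafsarsfrrfsarsrsrsfrrfsarsrs

Replace each of the 19 characters of fsafrrsffrsfrrrsfrr in place — fsa frr sff fsa rs rs frr fsa fsa rs frr fsa rs rs rs frr fsa rs rs — and concatenate.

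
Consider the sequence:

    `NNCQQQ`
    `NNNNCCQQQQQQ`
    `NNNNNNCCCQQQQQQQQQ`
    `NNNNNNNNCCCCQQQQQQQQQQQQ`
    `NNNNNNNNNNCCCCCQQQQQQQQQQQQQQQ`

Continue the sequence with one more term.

The n-th term is 2n N's then n C's then 3n Q's (n = 1, 2, …).
At n = 6 the blocks have lengths 12, 6, 18.

NNNNNNNNNNNNCCCCCCQQQQQQQQQQQQQQQQQQ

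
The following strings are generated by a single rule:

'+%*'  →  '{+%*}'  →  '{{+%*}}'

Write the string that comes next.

Every step adds { to the front and } to the end of the previous string.
Applying this once more to {{+%*}}:

{{{+%*}}}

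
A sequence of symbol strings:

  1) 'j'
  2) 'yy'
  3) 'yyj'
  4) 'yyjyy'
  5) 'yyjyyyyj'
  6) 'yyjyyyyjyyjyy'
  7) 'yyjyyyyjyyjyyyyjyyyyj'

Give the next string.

This is a Fibonacci-style word recurrence s(k) = s(k−1)·s(k−2): e.g. yy·j = yyj.
So term 8 is yyjyyyyjyyjyyyyjyyyyj·yyjyyyyjyyjyy.

yyjyyyyjyyjyyyyjyyyyjyyjyyyyjyyjyy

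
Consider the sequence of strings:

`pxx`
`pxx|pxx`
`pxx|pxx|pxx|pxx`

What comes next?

Each string is two copies of the previous one joined by '|'.
Doubling pxx|pxx|pxx|pxx with '|' between the halves:

pxx|pxx|pxx|pxx|pxx|pxx|pxx|pxx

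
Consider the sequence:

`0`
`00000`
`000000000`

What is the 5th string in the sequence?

00000000000000000

Every step adds 000 to the front and 0 to the end of the previous string.
From 000000000, 2 further steps: 000000000 → 0000000000000 → (answer).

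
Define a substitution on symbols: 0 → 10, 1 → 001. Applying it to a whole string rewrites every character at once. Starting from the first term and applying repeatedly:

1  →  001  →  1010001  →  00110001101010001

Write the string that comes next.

Rewriting the 17 symbols of 00110001101010001 one by one yields 10 10 001 001 10 10 10 001 001 10 001 10 001 10 10 10 001; concatenated:

10100010011010100010011000110001101010001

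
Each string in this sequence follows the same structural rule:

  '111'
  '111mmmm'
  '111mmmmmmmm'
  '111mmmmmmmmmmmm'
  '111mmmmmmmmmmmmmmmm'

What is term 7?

Each term is the previous one with mmmm appended.
From 111mmmmmmmmmmmmmmmm, 2 further steps: 111mmmmmmmmmmmmmmmm → 111mmmmmmmmmmmmmmmmmmmm → (answer).

111mmmmmmmmmmmmmmmmmmmmmmmm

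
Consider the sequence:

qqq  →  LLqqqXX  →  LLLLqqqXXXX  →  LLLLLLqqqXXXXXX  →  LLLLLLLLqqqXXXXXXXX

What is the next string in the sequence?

LLLLLLLLLLqqqXXXXXXXXXX

Every step adds LL to the front and XX to the end of the previous string.
One more step from LLLLLLLLqqqXXXXXXXX gives the answer.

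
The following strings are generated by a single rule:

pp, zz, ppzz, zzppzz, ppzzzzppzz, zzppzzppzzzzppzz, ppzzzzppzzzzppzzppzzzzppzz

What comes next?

Each term (from the third on) is the two preceding terms concatenated in order: term 3 = pp·zz = ppzz.
So term 8 is zzppzzppzzzzppzz·ppzzzzppzzzzppzzppzzzzppzz.

zzppzzppzzzzppzzppzzzzppzzzzppzzppzzzzppzz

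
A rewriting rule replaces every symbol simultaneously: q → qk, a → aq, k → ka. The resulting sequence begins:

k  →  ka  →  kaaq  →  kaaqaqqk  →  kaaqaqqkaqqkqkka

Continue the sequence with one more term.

Rewriting the 16 symbols of kaaqaqqkaqqkqkka one by one yields ka aq aq qk aq qk qk ka aq qk qk ka qk ka ka aq; concatenated:

kaaqaqqkaqqkqkkaaqqkqkkaqkkakaaq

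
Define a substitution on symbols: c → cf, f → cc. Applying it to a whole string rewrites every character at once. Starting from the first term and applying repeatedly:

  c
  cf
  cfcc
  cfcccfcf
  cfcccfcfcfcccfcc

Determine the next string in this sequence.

Replace each of the 16 characters of cfcccfcfcfcccfcc in place — cf cc cf cf cf cc cf cc cf cc cf cf cf cc cf cf — and concatenate.

cfcccfcfcfcccfcccfcccfcfcfcccfcf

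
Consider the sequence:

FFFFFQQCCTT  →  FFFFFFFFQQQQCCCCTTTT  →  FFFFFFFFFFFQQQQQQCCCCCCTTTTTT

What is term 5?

FFFFFFFFFFFFFFFFFQQQQQQQQQQCCCCCCCCCCTTTTTTTTTT

Reading off run lengths: F runs 5, 8, 11; Q runs 2, 4, 6; C runs 2, 4, 6; T runs 2, 4, 6 — each is linear in n (n = 1, 2, …).
For term 5, n = 5, so the run lengths are 17, 10, 10, 10.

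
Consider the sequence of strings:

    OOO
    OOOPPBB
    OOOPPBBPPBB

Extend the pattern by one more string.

OOOPPBBPPBBPPBB

The strings grow by a fixed suffix PPBB each time.
One more step from OOOPPBBPPBB gives the answer.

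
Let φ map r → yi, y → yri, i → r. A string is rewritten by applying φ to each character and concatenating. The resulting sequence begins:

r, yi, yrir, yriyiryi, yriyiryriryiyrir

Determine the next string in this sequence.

Rewriting the 16 symbols of yriyiryriryiyrir one by one yields yri yi r yri r yi yri yi r yi yri r yri yi r yi; concatenated:

yriyiryriryiyriyiryiyriryriyiryi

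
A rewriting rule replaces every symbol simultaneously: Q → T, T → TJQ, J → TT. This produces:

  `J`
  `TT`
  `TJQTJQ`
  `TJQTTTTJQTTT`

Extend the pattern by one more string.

Apply φ to TJQTTTTJQTTT symbol by symbol: T→TJQ, J→TT, Q→T, T→TJQ, T→TJQ, T→TJQ, T→TJQ, J→TT, Q→T, T→TJQ, T→TJQ, T→TJQ; joined: TJQ TT T TJQ TJQ TJQ TJQ TT T TJQ TJQ TJQ.

TJQTTTTJQTJQTJQTJQTTTTJQTJQTJQ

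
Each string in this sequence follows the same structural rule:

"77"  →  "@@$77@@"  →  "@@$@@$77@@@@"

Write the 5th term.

Every step adds @@$ to the front and @@ to the end of the previous string.
From @@$@@$77@@@@, 2 further steps: @@$@@$77@@@@ → @@$@@$@@$77@@@@@@ → (answer).

@@$@@$@@$@@$77@@@@@@@@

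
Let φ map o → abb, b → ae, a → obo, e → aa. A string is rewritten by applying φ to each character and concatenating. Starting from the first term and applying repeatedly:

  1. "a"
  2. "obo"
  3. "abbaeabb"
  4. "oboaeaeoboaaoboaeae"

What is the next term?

φ(oboaeaeoboaaoboaeae) expands symbol-by-symbol to abb ae abb obo aa obo aa abb ae abb obo obo abb ae abb obo aa obo aa; joining the 19 pieces gives the next term.

abbaeabboboaaoboaaabbaeabbobooboabbaeabboboaaoboaa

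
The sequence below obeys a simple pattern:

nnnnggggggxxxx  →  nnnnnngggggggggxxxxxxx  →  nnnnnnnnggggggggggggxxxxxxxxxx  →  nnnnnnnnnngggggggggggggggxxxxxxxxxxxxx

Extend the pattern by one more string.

nnnnnnnnnnnnggggggggggggggggggxxxxxxxxxxxxxxxx

Each string has the form n^{2n+2} g^{3n+3} x^{3n+1} (n = 1, 2, …).
At n = 5 the blocks have lengths 12, 18, 16.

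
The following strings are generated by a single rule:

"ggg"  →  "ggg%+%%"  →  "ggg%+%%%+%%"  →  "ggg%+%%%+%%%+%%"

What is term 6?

Each term is the previous one with %+%% appended.
From ggg%+%%%+%%%+%%, 2 further steps: ggg%+%%%+%%%+%% → ggg%+%%%+%%%+%%%+%% → (answer).

ggg%+%%%+%%%+%%%+%%%+%%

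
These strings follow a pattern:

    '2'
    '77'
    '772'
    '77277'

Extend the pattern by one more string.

77277772

Each term (from the third on) is the previous term followed by the one before it: term 3 = 77·2 = 772.
Continuing: 77277 · 772 gives term 5.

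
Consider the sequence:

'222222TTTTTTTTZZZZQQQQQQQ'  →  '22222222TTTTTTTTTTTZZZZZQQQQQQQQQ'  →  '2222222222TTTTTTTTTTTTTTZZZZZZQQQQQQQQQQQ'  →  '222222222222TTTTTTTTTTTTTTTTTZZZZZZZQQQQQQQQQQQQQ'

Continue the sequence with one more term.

Each string has the form 2^{2n} T^{3n-1} Z^{n+1} Q^{2n+1}, where the shown terms are n = 3, 4, 5, 6.
At n = 7 the blocks have lengths 14, 20, 8, 15.

22222222222222TTTTTTTTTTTTTTTTTTTTZZZZZZZZQQQQQQQQQQQQQQQ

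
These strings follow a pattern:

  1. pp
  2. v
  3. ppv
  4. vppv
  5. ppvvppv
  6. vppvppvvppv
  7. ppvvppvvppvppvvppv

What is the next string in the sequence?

vppvppvvppvppvvppvvppvppvvppv

From term 3 onward, concatenate the second-to-last term with the last: pp·v = ppv, v·ppv = vppv, …
The next term joins vppvppvvppv and ppvvppvvppvppvvppv.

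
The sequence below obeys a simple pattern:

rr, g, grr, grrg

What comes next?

This is a Fibonacci-style word recurrence s(k) = s(k−1)·s(k−2): e.g. g·rr = grr.
Continuing: grrg · grr gives term 5.

grrggrr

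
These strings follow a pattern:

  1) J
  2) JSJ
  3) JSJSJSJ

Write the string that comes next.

Every step duplicates the string with 'S' between the halves.
One more doubling of JSJSJSJ gives the answer.

JSJSJSJSJSJSJSJ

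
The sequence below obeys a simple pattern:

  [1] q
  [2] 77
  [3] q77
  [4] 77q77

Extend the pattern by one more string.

This is a Fibonacci-style word recurrence s(k) = s(k−2)·s(k−1): e.g. q·77 = q77.
Continuing: q77 · 77q77 gives term 5.

q7777q77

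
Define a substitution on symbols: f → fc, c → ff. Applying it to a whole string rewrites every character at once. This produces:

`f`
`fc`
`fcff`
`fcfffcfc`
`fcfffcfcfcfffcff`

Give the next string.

fcfffcfcfcfffcfffcfffcfcfcfffcfc

Replace each of the 16 characters of fcfffcfcfcfffcff in place — fc ff fc fc fc ff fc ff fc ff fc fc fc ff fc fc — and concatenate.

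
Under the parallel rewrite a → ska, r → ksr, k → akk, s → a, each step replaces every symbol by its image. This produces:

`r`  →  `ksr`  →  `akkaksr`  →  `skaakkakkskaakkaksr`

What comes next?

aakkskaskaakkakkskaakkakkaakkskaskaakkakkskaakkaksr

Replace each of the 19 characters of skaakkakkskaakkaksr in place — a akk ska ska akk akk ska akk akk a akk ska ska akk akk ska akk a ksr — and concatenate.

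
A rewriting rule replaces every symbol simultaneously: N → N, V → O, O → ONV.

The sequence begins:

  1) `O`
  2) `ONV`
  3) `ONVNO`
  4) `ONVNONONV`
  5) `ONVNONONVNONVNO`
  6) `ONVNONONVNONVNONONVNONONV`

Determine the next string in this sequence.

Rewriting the 25 symbols of ONVNONONVNONVNONONVNONONV one by one yields ONV N O N ONV N ONV N O N ONV N O N ONV N ONV N O N ONV N ONV N O; concatenated:

ONVNONONVNONVNONONVNONONVNONVNONONVNONVNO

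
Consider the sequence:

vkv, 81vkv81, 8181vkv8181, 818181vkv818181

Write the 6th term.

8181818181vkv8181818181

Each term wraps the previous one in 81 on the left and 81 on the right.
From 818181vkv818181, 2 further steps: 818181vkv818181 → 81818181vkv81818181 → (answer).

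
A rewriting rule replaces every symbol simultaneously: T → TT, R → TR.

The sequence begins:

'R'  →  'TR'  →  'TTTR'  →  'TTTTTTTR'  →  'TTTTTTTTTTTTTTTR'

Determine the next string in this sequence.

Rewriting the 16 symbols of TTTTTTTTTTTTTTTR one by one yields TT TT TT TT TT TT TT TT TT TT TT TT TT TT TT TR; concatenated:

TTTTTTTTTTTTTTTTTTTTTTTTTTTTTTTR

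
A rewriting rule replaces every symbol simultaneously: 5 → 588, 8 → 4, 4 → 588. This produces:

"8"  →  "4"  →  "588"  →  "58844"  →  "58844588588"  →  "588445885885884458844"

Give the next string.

Rewriting the 21 symbols of 588445885885884458844 one by one yields 588 4 4 588 588 588 4 4 588 4 4 588 4 4 588 588 588 4 4 588 588; concatenated:

5884458858858844588445884458858858844588588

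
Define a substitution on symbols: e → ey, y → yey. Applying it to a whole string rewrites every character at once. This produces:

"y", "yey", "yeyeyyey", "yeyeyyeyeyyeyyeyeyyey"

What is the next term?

yeyeyyeyeyyeyyeyeyyeyeyyeyyeyeyyeyyeyeyyeyeyyeyyeyeyyey

φ(yeyeyyeyeyyeyyeyeyyey) expands symbol-by-symbol to yey ey yey ey yey yey ey yey ey yey yey ey yey yey ey yey ey yey yey ey yey; joining the 21 pieces gives the next term.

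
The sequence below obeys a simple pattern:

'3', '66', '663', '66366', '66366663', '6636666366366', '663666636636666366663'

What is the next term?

6636666366366663666636636666366366

Each term (from the third on) is the previous term followed by the one before it: term 3 = 66·3 = 663.
Continuing: 663666636636666366663 · 6636666366366 gives term 8.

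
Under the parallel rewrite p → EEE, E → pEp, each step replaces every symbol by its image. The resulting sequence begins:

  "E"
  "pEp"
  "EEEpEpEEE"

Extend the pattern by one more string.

pEppEppEpEEEpEpEEEpEppEppEp

Rewriting each symbol of EEEpEpEEE: E→pEp, E→pEp, E→pEp, p→EEE, E→pEp, p→EEE, E→pEp, E→pEp, E→pEp, which concatenates to pEp pEp pEp EEE pEp EEE pEp pEp pEp.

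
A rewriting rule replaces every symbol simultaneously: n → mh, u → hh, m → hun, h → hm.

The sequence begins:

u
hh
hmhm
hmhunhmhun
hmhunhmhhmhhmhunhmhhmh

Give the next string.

Rewriting the 22 symbols of hmhunhmhhmhhmhunhmhhmh one by one yields hm hun hm hh mh hm hun hm hm hun hm hm hun hm hh mh hm hun hm hm hun hm; concatenated:

hmhunhmhhmhhmhunhmhmhunhmhmhunhmhhmhhmhunhmhmhunhm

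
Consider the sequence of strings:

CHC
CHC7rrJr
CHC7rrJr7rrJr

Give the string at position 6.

CHC7rrJr7rrJr7rrJr7rrJr7rrJr

The strings grow by a fixed suffix 7rrJr each time.
From CHC7rrJr7rrJr, 3 further steps: CHC7rrJr7rrJr → CHC7rrJr7rrJr7rrJr → CHC7rrJr7rrJr7rrJr7rrJr → (answer).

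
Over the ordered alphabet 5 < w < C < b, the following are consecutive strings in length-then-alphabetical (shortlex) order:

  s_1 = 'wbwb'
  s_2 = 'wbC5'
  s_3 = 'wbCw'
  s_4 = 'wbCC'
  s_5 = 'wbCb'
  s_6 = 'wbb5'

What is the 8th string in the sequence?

wbbC

Continuing the enumeration 2 steps past wbb5: wbb5 → wbbw → (answer).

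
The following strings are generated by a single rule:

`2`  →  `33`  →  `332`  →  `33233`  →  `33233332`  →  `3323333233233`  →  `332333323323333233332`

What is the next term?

From term 3 onward, concatenate the last term with the second-to-last: 33·2 = 332, 332·33 = 33233, …
So term 8 is 332333323323333233332·3323333233233.

3323333233233332333323323333233233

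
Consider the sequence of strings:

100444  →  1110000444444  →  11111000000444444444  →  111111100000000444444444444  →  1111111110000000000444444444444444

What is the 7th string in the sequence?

111111111111100000000000000444444444444444444444

Each string has the form 1^{2n-1} 0^{2n} 4^{3n} (n = 1, 2, …).
Setting n = 7 gives 13, 14, 21 characters in each block.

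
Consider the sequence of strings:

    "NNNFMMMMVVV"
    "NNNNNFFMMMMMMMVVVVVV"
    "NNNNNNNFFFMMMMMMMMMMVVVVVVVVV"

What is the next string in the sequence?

NNNNNNNNNFFFFMMMMMMMMMMMMMVVVVVVVVVVVV

Reading off run lengths: N runs 3, 5, 7; F runs 1, 2, 3; M runs 4, 7, 10; V runs 3, 6, 9 — each is linear in n (n = 1, 2, …).
For the next term, n = 4, so the run lengths are 9, 4, 13, 12.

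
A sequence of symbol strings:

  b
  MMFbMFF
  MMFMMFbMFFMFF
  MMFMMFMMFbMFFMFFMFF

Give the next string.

MMFMMFMMFMMFbMFFMFFMFFMFF

s(k+1) = MMF·s(k)·MFF, so each term gains MMF as a prefix and MFF as a suffix.
One more step from MMFMMFMMFbMFFMFFMFF gives the answer.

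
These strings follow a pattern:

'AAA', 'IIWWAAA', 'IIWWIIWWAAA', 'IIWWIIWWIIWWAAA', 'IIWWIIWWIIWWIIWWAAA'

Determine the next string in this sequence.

IIWWIIWWIIWWIIWWIIWWAAA

Every step adds IIWW at the front: s(k+1) = IIWW·s(k).
So the next term is IIWW·IIWWIIWWIIWWIIWWAAA.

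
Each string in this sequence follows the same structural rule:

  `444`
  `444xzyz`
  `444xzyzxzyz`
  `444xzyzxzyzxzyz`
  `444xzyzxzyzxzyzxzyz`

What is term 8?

444xzyzxzyzxzyzxzyzxzyzxzyzxzyz

Each term is the previous one with xzyz appended.
From 444xzyzxzyzxzyzxzyz, 3 further steps: 444xzyzxzyzxzyzxzyz → 444xzyzxzyzxzyzxzyzxzyz → 444xzyzxzyzxzyzxzyzxzyzxzyz → (answer).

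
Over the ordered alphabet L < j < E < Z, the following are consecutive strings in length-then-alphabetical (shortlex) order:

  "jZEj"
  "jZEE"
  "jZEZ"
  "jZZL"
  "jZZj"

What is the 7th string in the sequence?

Continuing the enumeration 2 steps past jZZj: jZZj → jZZE → (answer).

jZZZ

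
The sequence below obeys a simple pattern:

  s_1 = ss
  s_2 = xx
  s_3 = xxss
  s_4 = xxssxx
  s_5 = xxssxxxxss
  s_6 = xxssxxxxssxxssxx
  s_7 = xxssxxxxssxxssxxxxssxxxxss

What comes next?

xxssxxxxssxxssxxxxssxxxxssxxssxxxxssxxssxx

From term 3 onward, concatenate the last term with the second-to-last: xx·ss = xxss, xxss·xx = xxssxx, …
The next term joins xxssxxxxssxxssxxxxssxxxxss and xxssxxxxssxxssxx.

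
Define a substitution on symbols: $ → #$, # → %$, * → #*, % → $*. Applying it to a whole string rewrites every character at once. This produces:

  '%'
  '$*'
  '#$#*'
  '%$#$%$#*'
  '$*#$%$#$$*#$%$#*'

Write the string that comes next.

Applying the rule to each of the 16 symbols of $*#$%$#$$*#$%$#* gives the pieces #$ #* %$ #$ $* #$ %$ #$ #$ #* %$ #$ $* #$ %$ #*, which concatenate to the answer.

#$#*%$#$$*#$%$#$#$#*%$#$$*#$%$#*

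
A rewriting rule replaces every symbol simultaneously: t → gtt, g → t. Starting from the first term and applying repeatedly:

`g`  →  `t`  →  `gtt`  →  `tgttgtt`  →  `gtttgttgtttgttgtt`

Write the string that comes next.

tgttgttgtttgttgtttgttgttgtttgttgtttgttgtt

φ(gtttgttgtttgttgtt) expands symbol-by-symbol to t gtt gtt gtt t gtt gtt t gtt gtt gtt t gtt gtt t gtt gtt; joining the 17 pieces gives the next term.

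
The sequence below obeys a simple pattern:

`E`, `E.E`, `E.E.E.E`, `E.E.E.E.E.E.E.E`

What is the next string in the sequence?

E.E.E.E.E.E.E.E.E.E.E.E.E.E.E.E

Each string is two copies of the previous one joined by '.'.
One more doubling of E.E.E.E.E.E.E.E gives the answer.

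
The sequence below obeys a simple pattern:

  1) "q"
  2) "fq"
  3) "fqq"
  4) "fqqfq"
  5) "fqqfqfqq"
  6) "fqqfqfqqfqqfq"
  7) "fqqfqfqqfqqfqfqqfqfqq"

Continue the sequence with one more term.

fqqfqfqqfqqfqfqqfqfqqfqqfqfqqfqqfq

From term 3 onward, concatenate the last term with the second-to-last: fq·q = fqq, fqq·fq = fqqfq, …
Continuing: fqqfqfqqfqqfqfqqfqfqq · fqqfqfqqfqqfq gives term 8.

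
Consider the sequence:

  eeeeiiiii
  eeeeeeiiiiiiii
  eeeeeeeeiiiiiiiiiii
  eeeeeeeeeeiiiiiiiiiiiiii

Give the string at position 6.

eeeeeeeeeeeeeeiiiiiiiiiiiiiiiiiiii

Each string has the form e^{2n+2} i^{3n+2} (n = 1, 2, …).
Setting n = 6 gives 14, 20 characters in each block.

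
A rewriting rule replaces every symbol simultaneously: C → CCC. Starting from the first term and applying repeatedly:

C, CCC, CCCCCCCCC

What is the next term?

CCCCCCCCCCCCCCCCCCCCCCCCCCC

Rewriting each symbol of CCCCCCCCC: C→CCC, C→CCC, C→CCC, C→CCC, C→CCC, C→CCC, C→CCC, C→CCC, C→CCC, which concatenates to CCC CCC CCC CCC CCC CCC CCC CCC CCC.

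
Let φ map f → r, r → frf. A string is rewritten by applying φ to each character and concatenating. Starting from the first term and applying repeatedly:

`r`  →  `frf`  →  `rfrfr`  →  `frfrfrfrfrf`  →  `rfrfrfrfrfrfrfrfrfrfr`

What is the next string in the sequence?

φ(rfrfrfrfrfrfrfrfrfrfr) expands symbol-by-symbol to frf r frf r frf r frf r frf r frf r frf r frf r frf r frf r frf; joining the 21 pieces gives the next term.

frfrfrfrfrfrfrfrfrfrfrfrfrfrfrfrfrfrfrfrfrf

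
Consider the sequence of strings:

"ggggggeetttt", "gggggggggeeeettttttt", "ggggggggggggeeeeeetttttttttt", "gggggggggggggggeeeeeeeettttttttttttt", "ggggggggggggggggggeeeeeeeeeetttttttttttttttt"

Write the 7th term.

ggggggggggggggggggggggggeeeeeeeeeeeeeetttttttttttttttttttttt

Term n consists of 3n+3 g's, followed by 2n e's, followed by 3n+1 t's (n = 1, 2, …).
Setting n = 7 gives 24, 14, 22 characters in each block.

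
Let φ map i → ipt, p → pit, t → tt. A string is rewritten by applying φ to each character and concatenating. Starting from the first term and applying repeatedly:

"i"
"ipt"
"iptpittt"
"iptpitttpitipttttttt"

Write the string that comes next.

Applying the rule to each of the 20 symbols of iptpitttpitipttttttt gives the pieces ipt pit tt pit ipt tt tt tt pit ipt tt ipt pit tt tt tt tt tt tt tt, which concatenate to the answer.

iptpitttpitiptttttttpitiptttiptpittttttttttttttt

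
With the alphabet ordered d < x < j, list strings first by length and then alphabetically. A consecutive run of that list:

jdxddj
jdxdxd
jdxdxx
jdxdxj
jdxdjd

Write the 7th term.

jdxdjj

Stepping forward 2 times from jdxdjd: jdxdjd → jdxdjx, then the target.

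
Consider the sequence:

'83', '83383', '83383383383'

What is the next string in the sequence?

Each string is two copies of the previous one joined by '3'.
So the next term is two copies of 83383383383 with '3' between the halves.

83383383383383383383383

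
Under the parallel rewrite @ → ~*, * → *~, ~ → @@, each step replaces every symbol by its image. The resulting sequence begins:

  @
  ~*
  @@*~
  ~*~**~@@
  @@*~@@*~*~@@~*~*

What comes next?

Applying the rule to each of the 16 symbols of @@*~@@*~*~@@~*~* gives the pieces ~* ~* *~ @@ ~* ~* *~ @@ *~ @@ ~* ~* @@ *~ @@ *~, which concatenate to the answer.

~*~**~@@~*~**~@@*~@@~*~*@@*~@@*~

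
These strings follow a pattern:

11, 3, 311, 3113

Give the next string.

3113311

This is a Fibonacci-style word recurrence s(k) = s(k−1)·s(k−2): e.g. 3·11 = 311.
So term 5 is 3113·311.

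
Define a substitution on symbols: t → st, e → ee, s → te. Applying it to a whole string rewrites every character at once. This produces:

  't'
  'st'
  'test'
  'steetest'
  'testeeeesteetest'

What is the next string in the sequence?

Rewriting the 16 symbols of testeeeesteetest one by one yields st ee te st ee ee ee ee te st ee ee st ee te st; concatenated:

steetesteeeeeeeetesteeeesteetest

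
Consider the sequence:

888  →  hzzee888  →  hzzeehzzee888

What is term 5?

The strings grow by a fixed prefix hzzee each time.
From hzzeehzzee888, 2 further steps: hzzeehzzee888 → hzzeehzzeehzzee888 → (answer).

hzzeehzzeehzzeehzzee888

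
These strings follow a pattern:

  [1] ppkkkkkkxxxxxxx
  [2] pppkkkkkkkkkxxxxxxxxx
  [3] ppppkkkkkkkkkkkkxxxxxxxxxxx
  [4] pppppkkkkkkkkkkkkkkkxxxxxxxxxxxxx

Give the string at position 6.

Term n consists of n p's, followed by 3n k's, followed by 2n+3 x's, where the shown terms are n = 2, 3, 4, 5.
At n = 7 the blocks have lengths 7, 21, 17.

pppppppkkkkkkkkkkkkkkkkkkkkkxxxxxxxxxxxxxxxxx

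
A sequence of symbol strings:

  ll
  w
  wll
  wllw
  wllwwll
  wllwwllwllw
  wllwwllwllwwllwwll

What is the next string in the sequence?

Each term (from the third on) is the previous term followed by the one before it: term 3 = w·ll = wll.
Continuing: wllwwllwllwwllwwll · wllwwllwllw gives term 8.

wllwwllwllwwllwwllwllwwllwllw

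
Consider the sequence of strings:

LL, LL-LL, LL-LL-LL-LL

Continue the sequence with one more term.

s(k+1) = s(k)·-·s(k) — each term doubles the last with '-' between the halves.
Doubling LL-LL-LL-LL with '-' between the halves:

LL-LL-LL-LL-LL-LL-LL-LL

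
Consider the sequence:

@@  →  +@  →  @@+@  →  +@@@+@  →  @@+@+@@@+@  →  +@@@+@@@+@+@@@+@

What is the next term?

@@+@+@@@+@+@@@+@@@+@+@@@+@

Each term (from the third on) is the two preceding terms concatenated in order: term 3 = @@·+@ = @@+@.
So term 7 is @@+@+@@@+@·+@@@+@@@+@+@@@+@.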